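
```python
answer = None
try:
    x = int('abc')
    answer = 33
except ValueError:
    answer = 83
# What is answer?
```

Step-by-step execution trace:
1. `x = int('abc')` raises ValueError.
2. `answer = 33` is not reached.
3. `except ValueError` matches → answer = 83.
Result: 83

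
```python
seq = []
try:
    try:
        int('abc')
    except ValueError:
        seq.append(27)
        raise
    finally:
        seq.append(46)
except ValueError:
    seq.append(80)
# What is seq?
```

Step-by-step execution trace:
1. Inner try: `int('abc')` raises ValueError.
2. Inner `except ValueError` matches → `seq.append(27)` → seq = [27].
3. bare `raise` re-raises ValueError.
4. Inner `finally` runs during unwinding: `seq.append(46)` → seq = [27, 46].
5. Outer `except ValueError` matches → `seq.append(80)` → seq = [27, 46, 80].
Result: [27, 46, 80]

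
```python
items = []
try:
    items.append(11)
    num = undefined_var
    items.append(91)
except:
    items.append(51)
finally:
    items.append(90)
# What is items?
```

Step-by-step execution trace:
1. try: `items.append(11)` → items = [11].
2. `num = undefined_var` raises NameError; `items.append(91)` is not reached.
3. bare `except` matches → `items.append(51)` → items = [11, 51].
4. finally always runs: `items.append(90)` → items = [11, 51, 90].
Result: [11, 51, 90]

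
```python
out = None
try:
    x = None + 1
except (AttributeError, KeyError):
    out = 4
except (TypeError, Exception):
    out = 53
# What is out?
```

Step-by-step execution trace:
1. `x = None + 1` raises TypeError.
2. `except (AttributeError, KeyError)` does not match TypeError; skipped.
3. `except (TypeError, Exception)` matches (TypeError is in the tuple) → out = 53.
Result: 53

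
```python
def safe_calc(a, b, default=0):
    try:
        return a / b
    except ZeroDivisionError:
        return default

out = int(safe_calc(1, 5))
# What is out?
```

Step-by-step execution trace:
1. `safe_calc(1, 5)` enters try: `return 1 / 5` → returns 0.2. No exception raised.
2. `except ZeroDivisionError` is skipped.
3. `int(0.2)` → 0 → out = 0.
Result: 0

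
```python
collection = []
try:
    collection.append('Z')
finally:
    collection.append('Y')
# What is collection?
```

Step-by-step execution trace:
1. try: `collection.append('Z')` → collection = ['Z'].
2. The try body completes without raising.
3. finally always runs: `collection.append('Y')` → collection = ['Z', 'Y'].
Result: ['Z', 'Y']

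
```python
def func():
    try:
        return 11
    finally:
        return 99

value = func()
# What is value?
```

Step-by-step execution trace:
1. `func()` enters try: `return 11` sets pending return value 11.
2. Before returning, `finally: return 99` runs and overrides the pending return.
3. func() returns 99 → value = 99.
Result: 99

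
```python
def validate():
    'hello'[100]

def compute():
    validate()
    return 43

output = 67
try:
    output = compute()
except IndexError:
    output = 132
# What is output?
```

Step-by-step execution trace:
1. output starts at 67.
2. try: `compute()` calls `validate()`.
3. `validate()` evaluates `'hello'[100]`, which raises IndexError; it propagates through compute (uncaught).
4. `return 43` in compute is not reached; the assignment to output does not complete.
5. `except IndexError` matches → output = 132.
Result: 132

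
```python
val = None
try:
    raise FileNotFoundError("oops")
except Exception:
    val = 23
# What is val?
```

Step-by-step execution trace:
1. `raise FileNotFoundError(...)` raises FileNotFoundError.
2. `except Exception` matches (FileNotFoundError is a subclass of Exception) → val = 23.
Result: 23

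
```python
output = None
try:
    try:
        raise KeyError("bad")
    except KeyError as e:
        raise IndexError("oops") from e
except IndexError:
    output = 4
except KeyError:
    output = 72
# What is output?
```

Step-by-step execution trace:
1. Inner try raises KeyError; inner `except KeyError as e` catches it.
2. `raise IndexError(...) from e` raises IndexError (KeyError is attached as __cause__, but only IndexError is active).
3. Outer `except IndexError` matches → output = 4.
4. `except KeyError` is not reached.
Result: 4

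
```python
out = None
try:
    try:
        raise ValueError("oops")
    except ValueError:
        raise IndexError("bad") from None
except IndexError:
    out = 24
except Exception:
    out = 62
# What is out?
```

Step-by-step execution trace:
1. Inner try raises ValueError; inner `except ValueError` catches it.
2. `raise IndexError(...) from None` raises IndexError (from None suppresses __context__, but the active exception is still IndexError).
3. Outer `except IndexError` matches → out = 24.
4. `except Exception` is not reached.
Result: 24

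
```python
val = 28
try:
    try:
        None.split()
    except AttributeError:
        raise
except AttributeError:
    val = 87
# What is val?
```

Step-by-step execution trace:
1. Inner try: `None.split()` raises AttributeError.
2. Inner `except AttributeError` matches; bare `raise` re-raises the same AttributeError.
3. Outer `except AttributeError` matches → val = 87.
Result: 87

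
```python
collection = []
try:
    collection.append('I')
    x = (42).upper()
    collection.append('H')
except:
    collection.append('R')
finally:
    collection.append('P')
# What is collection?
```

Step-by-step execution trace:
1. try: `collection.append('I')` → collection = ['I'].
2. `x = (42).upper()` raises AttributeError; `collection.append('H')` is not reached.
3. bare `except` matches → `collection.append('R')` → collection = ['I', 'R'].
4. finally always runs: `collection.append('P')` → collection = ['I', 'R', 'P'].
Result: ['I', 'R', 'P']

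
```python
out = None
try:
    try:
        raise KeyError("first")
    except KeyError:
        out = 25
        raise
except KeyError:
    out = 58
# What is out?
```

Step-by-step execution trace:
1. Inner try: `raise KeyError("first")` raises KeyError.
2. Inner `except KeyError` matches → out = 25.
3. bare `raise` re-raises the same KeyError.
4. Outer `except KeyError` matches → out = 58.
Result: 58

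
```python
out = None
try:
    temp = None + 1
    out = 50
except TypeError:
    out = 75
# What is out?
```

Step-by-step execution trace:
1. `temp = None + 1` raises TypeError.
2. `out = 50` is not reached.
3. `except TypeError` matches → out = 75.
Result: 75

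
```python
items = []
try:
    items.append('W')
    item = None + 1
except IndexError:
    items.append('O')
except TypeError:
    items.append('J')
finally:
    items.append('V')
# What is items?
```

Step-by-step execution trace:
1. try: `items.append('W')` → items = ['W'].
2. `item = None + 1` raises TypeError.
3. `except IndexError` does not match TypeError; skipped.
4. `except TypeError` matches → `items.append('J')` → items = ['W', 'J'].
5. finally always runs: `items.append('V')` → items = ['W', 'J', 'V'].
Result: ['W', 'J', 'V']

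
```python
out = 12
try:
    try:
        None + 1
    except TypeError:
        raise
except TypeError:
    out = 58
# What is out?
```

Step-by-step execution trace:
1. Inner try: `None + 1` raises TypeError.
2. Inner `except TypeError` matches; bare `raise` re-raises the same TypeError.
3. Outer `except TypeError` matches → out = 58.
Result: 58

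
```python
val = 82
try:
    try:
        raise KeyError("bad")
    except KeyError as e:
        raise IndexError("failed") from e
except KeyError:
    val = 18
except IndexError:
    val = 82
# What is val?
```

Step-by-step execution trace:
1. Inner try raises KeyError; inner `except KeyError as e` catches it.
2. `raise IndexError(...) from e` raises IndexError (KeyError is attached as __cause__, but only IndexError is active).
3. Outer `except KeyError` does not match IndexError; skipped.
4. Outer `except IndexError` matches → val = 82.
Result: 82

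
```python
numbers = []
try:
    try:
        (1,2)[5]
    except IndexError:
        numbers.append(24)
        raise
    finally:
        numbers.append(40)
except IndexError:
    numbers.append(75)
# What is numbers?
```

Step-by-step execution trace:
1. Inner try: `(1,2)[5]` raises IndexError.
2. Inner `except IndexError` matches → `numbers.append(24)` → numbers = [24].
3. bare `raise` re-raises IndexError.
4. Inner `finally` runs during unwinding: `numbers.append(40)` → numbers = [24, 40].
5. Outer `except IndexError` matches → `numbers.append(75)` → numbers = [24, 40, 75].
Result: [24, 40, 75]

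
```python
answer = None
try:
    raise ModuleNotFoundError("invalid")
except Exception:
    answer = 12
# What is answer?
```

Step-by-step execution trace:
1. `raise ModuleNotFoundError(...)` raises ModuleNotFoundError.
2. `except Exception` matches (ModuleNotFoundError is a subclass of Exception) → answer = 12.
Result: 12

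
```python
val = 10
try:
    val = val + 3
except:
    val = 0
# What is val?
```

Step-by-step execution trace:
1. val starts at 10.
2. try: `val = val + 3` → val = 13. No exception raised.
3. `except` is skipped.
Result: 13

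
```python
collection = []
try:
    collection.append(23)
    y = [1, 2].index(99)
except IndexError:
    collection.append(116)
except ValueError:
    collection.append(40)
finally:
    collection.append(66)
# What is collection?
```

Step-by-step execution trace:
1. try: `collection.append(23)` → collection = [23].
2. `y = [1, 2].index(99)` raises ValueError.
3. `except IndexError` does not match ValueError; skipped.
4. `except ValueError` matches → `collection.append(40)` → collection = [23, 40].
5. finally always runs: `collection.append(66)` → collection = [23, 40, 66].
Result: [23, 40, 66]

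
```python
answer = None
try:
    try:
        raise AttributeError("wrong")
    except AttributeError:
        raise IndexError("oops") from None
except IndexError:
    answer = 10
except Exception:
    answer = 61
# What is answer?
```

Step-by-step execution trace:
1. Inner try raises AttributeError; inner `except AttributeError` catches it.
2. `raise IndexError(...) from None` raises IndexError (from None suppresses __context__, but the active exception is still IndexError).
3. Outer `except IndexError` matches → answer = 10.
4. `except Exception` is not reached.
Result: 10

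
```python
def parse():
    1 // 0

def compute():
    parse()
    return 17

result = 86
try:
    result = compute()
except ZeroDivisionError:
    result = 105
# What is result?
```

Step-by-step execution trace:
1. result starts at 86.
2. try: `compute()` calls `parse()`.
3. `parse()` evaluates `1 // 0`, which raises ZeroDivisionError; it propagates through compute (uncaught).
4. `return 17` in compute is not reached; the assignment to result does not complete.
5. `except ZeroDivisionError` matches → result = 105.
Result: 105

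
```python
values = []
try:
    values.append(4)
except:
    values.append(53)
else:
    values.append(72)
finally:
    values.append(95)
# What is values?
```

Step-by-step execution trace:
1. try: `values.append(4)` → values = [4]. No exception raised.
2. `except` is skipped.
3. `else` runs: `values.append(72)` → values = [4, 72].
4. `finally` always runs: `values.append(95)` → values = [4, 72, 95].
Result: [4, 72, 95]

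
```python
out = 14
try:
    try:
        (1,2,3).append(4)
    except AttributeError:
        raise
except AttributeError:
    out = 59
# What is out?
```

Step-by-step execution trace:
1. Inner try: `(1,2,3).append(4)` raises AttributeError.
2. Inner `except AttributeError` matches; bare `raise` re-raises the same AttributeError.
3. Outer `except AttributeError` matches → out = 59.
Result: 59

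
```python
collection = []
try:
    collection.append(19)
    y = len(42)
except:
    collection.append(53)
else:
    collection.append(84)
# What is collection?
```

Step-by-step execution trace:
1. try: `collection.append(19)` → collection = [19].
2. `y = len(42)` raises TypeError.
3. bare `except` matches → `collection.append(53)` → collection = [19, 53].
4. `else` is skipped (an exception was raised).
Result: [19, 53]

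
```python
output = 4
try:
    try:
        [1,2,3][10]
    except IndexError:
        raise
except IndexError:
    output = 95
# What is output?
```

Step-by-step execution trace:
1. Inner try: `[1,2,3][10]` raises IndexError.
2. Inner `except IndexError` matches; bare `raise` re-raises the same IndexError.
3. Outer `except IndexError` matches → output = 95.
Result: 95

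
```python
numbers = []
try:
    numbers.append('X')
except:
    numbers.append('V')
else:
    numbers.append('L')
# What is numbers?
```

Step-by-step execution trace:
1. try: `numbers.append('X')` → numbers = ['X']. No exception raised.
2. `except` is skipped.
3. `else` runs (try completed without exception): `numbers.append('L')` → numbers = ['X', 'L'].
Result: ['X', 'L']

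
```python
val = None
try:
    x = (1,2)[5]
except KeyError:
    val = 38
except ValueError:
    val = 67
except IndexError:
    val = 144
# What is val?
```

Step-by-step execution trace:
1. `x = (1,2)[5]` raises IndexError.
2. `except KeyError` does not match IndexError; skipped.
3. `except ValueError` does not match IndexError; skipped.
4. `except IndexError` matches → val = 144.
Result: 144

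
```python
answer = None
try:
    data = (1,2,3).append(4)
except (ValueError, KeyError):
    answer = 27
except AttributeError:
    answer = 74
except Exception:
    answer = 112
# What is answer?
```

Step-by-step execution trace:
1. `data = (1,2,3).append(4)` raises AttributeError.
2. `except (ValueError, KeyError)` does not match AttributeError; skipped.
3. `except AttributeError` matches (exact type match) → answer = 74.
4. `except Exception` is not reached.
Result: 74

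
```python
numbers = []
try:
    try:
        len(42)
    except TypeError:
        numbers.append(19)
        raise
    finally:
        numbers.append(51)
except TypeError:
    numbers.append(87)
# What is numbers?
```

Step-by-step execution trace:
1. Inner try: `len(42)` raises TypeError.
2. Inner `except TypeError` matches → `numbers.append(19)` → numbers = [19].
3. bare `raise` re-raises TypeError.
4. Inner `finally` runs during unwinding: `numbers.append(51)` → numbers = [19, 51].
5. Outer `except TypeError` matches → `numbers.append(87)` → numbers = [19, 51, 87].
Result: [19, 51, 87]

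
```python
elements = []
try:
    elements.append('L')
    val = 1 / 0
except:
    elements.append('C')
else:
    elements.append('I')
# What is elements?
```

Step-by-step execution trace:
1. try: `elements.append('L')` → elements = ['L'].
2. `val = 1 / 0` raises ZeroDivisionError.
3. bare `except` matches → `elements.append('C')` → elements = ['L', 'C'].
4. `else` is skipped (an exception was raised).
Result: ['L', 'C']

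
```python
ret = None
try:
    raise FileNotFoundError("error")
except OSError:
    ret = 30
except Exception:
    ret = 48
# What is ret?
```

Step-by-step execution trace:
1. `raise FileNotFoundError(...)` raises FileNotFoundError.
2. `except OSError` matches (FileNotFoundError is a subclass of OSError) → ret = 30.
3. `except Exception` is not reached.
Result: 30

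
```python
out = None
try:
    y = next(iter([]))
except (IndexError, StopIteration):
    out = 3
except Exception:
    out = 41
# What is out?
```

Step-by-step execution trace:
1. `y = next(iter([]))` raises StopIteration.
2. `except (IndexError, StopIteration)` matches (StopIteration is in the tuple) → out = 3.
3. `except Exception` is not reached.
Result: 3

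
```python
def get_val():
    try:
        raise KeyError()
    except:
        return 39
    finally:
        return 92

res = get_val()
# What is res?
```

Step-by-step execution trace:
1. `get_val()` enters try: `raise KeyError()` raises KeyError.
2. bare `except` matches → `return 39` sets pending return value 39.
3. Before returning, `finally: return 92` runs and overrides the pending return.
4. get_val() returns 92 → res = 92.
Result: 92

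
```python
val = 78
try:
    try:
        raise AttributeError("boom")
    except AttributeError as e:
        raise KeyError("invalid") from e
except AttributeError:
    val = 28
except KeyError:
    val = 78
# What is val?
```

Step-by-step execution trace:
1. Inner try raises AttributeError; inner `except AttributeError as e` catches it.
2. `raise KeyError(...) from e` raises KeyError (AttributeError is attached as __cause__, but only KeyError is active).
3. Outer `except AttributeError` does not match KeyError; skipped.
4. Outer `except KeyError` matches → val = 78.
Result: 78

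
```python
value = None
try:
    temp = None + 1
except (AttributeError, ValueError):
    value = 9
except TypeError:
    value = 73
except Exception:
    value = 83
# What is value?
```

Step-by-step execution trace:
1. `temp = None + 1` raises TypeError.
2. `except (AttributeError, ValueError)` does not match TypeError; skipped.
3. `except TypeError` matches (exact type match) → value = 73.
4. `except Exception` is not reached.
Result: 73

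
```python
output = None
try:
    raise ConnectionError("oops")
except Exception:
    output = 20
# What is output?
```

Step-by-step execution trace:
1. `raise ConnectionError(...)` raises ConnectionError.
2. `except Exception` matches (ConnectionError is a subclass of Exception) → output = 20.
Result: 20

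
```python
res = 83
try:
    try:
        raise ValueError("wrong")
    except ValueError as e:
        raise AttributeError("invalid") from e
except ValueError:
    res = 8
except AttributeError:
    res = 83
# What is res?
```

Step-by-step execution trace:
1. Inner try raises ValueError; inner `except ValueError as e` catches it.
2. `raise AttributeError(...) from e` raises AttributeError (ValueError is attached as __cause__, but only AttributeError is active).
3. Outer `except ValueError` does not match AttributeError; skipped.
4. Outer `except AttributeError` matches → res = 83.
Result: 83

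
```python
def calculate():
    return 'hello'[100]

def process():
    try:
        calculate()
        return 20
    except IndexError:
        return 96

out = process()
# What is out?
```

Step-by-step execution trace:
1. `process()` calls `calculate()`.
2. `calculate()` evaluates `'hello'[100]`, which raises IndexError; it propagates to the caller.
3. `return 20` is not reached.
4. `except IndexError` in process matches → returns 96.
5. out = 96.
Result: 96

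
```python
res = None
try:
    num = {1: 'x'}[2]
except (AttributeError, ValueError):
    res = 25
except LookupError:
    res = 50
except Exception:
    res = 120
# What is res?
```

Step-by-step execution trace:
1. `num = {1: 'x'}[2]` raises KeyError.
2. `except (AttributeError, ValueError)` does not match KeyError; skipped.
3. `except LookupError` matches (KeyError is a subclass of LookupError) → res = 50.
4. `except Exception` is not reached.
Result: 50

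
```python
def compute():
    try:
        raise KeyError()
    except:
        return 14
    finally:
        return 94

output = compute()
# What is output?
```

Step-by-step execution trace:
1. `compute()` enters try: `raise KeyError()` raises KeyError.
2. bare `except` matches → `return 14` sets pending return value 14.
3. Before returning, `finally: return 94` runs and overrides the pending return.
4. compute() returns 94 → output = 94.
Result: 94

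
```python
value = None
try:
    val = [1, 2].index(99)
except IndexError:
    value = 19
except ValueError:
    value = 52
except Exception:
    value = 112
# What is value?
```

Step-by-step execution trace:
1. `val = [1, 2].index(99)` raises ValueError.
2. `except IndexError` does not match ValueError; skipped.
3. `except ValueError` matches → value = 52.
4. Remaining except clauses are skipped.
Result: 52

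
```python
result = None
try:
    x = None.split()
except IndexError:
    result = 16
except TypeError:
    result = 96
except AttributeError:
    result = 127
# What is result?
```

Step-by-step execution trace:
1. `x = None.split()` raises AttributeError.
2. `except IndexError` does not match AttributeError; skipped.
3. `except TypeError` does not match AttributeError; skipped.
4. `except AttributeError` matches → result = 127.
Result: 127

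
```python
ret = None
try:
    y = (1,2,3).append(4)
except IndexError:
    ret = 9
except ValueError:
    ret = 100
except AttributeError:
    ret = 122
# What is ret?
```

Step-by-step execution trace:
1. `y = (1,2,3).append(4)` raises AttributeError.
2. `except IndexError` does not match AttributeError; skipped.
3. `except ValueError` does not match AttributeError; skipped.
4. `except AttributeError` matches → ret = 122.
Result: 122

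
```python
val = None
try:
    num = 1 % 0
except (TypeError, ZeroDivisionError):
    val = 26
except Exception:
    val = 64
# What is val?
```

Step-by-step execution trace:
1. `num = 1 % 0` raises ZeroDivisionError.
2. `except (TypeError, ZeroDivisionError)` matches (ZeroDivisionError is in the tuple) → val = 26.
3. `except Exception` is not reached.
Result: 26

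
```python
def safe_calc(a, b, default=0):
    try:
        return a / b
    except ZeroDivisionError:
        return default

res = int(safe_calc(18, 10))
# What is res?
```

Step-by-step execution trace:
1. `safe_calc(18, 10)` enters try: `return 18 / 10` → returns 1.8. No exception raised.
2. `except ZeroDivisionError` is skipped.
3. `int(1.8)` → 1 → res = 1.
Result: 1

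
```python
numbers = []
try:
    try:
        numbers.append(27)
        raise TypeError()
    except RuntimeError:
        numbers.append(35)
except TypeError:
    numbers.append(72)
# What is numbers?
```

Step-by-step execution trace:
1. Inner try: `numbers.append(27)` → numbers = [27].
2. `raise TypeError()` raises TypeError.
3. Inner `except RuntimeError` does not match TypeError; exception propagates to outer try.
4. Outer `except TypeError` matches → `numbers.append(72)` → numbers = [27, 72].
Result: [27, 72]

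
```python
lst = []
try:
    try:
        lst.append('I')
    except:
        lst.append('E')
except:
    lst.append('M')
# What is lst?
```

Step-by-step execution trace:
1. Inner try: `lst.append('I')` → lst = ['I']. No exception raised.
2. Inner `except` is skipped.
3. Inner try completes normally; outer `except` is skipped.
Result: ['I']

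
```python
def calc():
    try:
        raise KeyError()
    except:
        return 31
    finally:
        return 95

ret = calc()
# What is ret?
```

Step-by-step execution trace:
1. `calc()` enters try: `raise KeyError()` raises KeyError.
2. bare `except` matches → `return 31` sets pending return value 31.
3. Before returning, `finally: return 95` runs and overrides the pending return.
4. calc() returns 95 → ret = 95.
Result: 95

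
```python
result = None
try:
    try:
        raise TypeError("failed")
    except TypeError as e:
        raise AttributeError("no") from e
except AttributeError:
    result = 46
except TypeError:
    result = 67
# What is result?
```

Step-by-step execution trace:
1. Inner try raises TypeError; inner `except TypeError as e` catches it.
2. `raise AttributeError(...) from e` raises AttributeError (TypeError is attached as __cause__, but only AttributeError is active).
3. Outer `except AttributeError` matches → result = 46.
4. `except TypeError` is not reached.
Result: 46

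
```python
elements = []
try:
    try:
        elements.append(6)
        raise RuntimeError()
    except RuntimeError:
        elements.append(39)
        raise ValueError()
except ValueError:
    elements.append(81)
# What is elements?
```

Step-by-step execution trace:
1. Inner try: `elements.append(6)` → elements = [6].
2. `raise RuntimeError()` raises RuntimeError.
3. Inner `except RuntimeError` matches → `elements.append(39)` → elements = [6, 39].
4. `raise ValueError()` raises ValueError; propagates to outer try.
5. Outer `except ValueError` matches → `elements.append(81)` → elements = [6, 39, 81].
Result: [6, 39, 81]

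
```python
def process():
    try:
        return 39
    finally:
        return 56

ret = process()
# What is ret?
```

Step-by-step execution trace:
1. `process()` enters try: `return 39` sets pending return value 39.
2. Before returning, `finally: return 56` runs and overrides the pending return.
3. process() returns 56 → ret = 56.
Result: 56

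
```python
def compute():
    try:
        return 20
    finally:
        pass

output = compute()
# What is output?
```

Step-by-step execution trace:
1. `compute()` enters try: `return 20` sets pending return value 20.
2. Before returning, `finally: pass` runs (no effect).
3. compute() returns 20 → output = 20.
Result: 20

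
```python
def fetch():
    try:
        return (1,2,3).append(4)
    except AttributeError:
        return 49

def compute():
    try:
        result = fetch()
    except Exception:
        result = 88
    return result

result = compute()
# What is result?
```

Step-by-step execution trace:
1. `compute()` calls `fetch()`.
2. In fetch: `(1,2,3).append(4)` raises AttributeError; `except AttributeError` catches it → returns 49.
3. In compute: `result = fetch()` → result = 49. No exception reaches compute.
4. `except Exception` is skipped; compute returns 49.
5. result = 49.
Result: 49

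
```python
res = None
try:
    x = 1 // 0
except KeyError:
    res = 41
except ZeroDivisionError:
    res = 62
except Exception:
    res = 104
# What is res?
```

Step-by-step execution trace:
1. `x = 1 // 0` raises ZeroDivisionError.
2. `except KeyError` does not match ZeroDivisionError; skipped.
3. `except ZeroDivisionError` matches → res = 62.
4. Remaining except clauses are skipped.
Result: 62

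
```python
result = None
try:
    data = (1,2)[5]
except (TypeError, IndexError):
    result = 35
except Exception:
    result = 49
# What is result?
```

Step-by-step execution trace:
1. `data = (1,2)[5]` raises IndexError.
2. `except (TypeError, IndexError)` matches (IndexError is in the tuple) → result = 35.
3. `except Exception` is not reached.
Result: 35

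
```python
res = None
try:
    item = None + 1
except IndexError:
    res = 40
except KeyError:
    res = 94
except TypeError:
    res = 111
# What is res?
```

Step-by-step execution trace:
1. `item = None + 1` raises TypeError.
2. `except IndexError` does not match TypeError; skipped.
3. `except KeyError` does not match TypeError; skipped.
4. `except TypeError` matches → res = 111.
Result: 111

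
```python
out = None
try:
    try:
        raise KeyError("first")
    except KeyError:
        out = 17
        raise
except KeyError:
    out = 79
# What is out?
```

Step-by-step execution trace:
1. Inner try: `raise KeyError("first")` raises KeyError.
2. Inner `except KeyError` matches → out = 17.
3. bare `raise` re-raises the same KeyError.
4. Outer `except KeyError` matches → out = 79.
Result: 79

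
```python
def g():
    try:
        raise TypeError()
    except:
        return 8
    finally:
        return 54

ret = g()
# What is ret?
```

Step-by-step execution trace:
1. `g()` enters try: `raise TypeError()` raises TypeError.
2. bare `except` matches → `return 8` sets pending return value 8.
3. Before returning, `finally: return 54` runs and overrides the pending return.
4. g() returns 54 → ret = 54.
Result: 54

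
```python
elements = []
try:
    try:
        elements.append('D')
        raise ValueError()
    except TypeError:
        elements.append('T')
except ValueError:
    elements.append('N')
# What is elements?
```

Step-by-step execution trace:
1. Inner try: `elements.append('D')` → elements = ['D'].
2. `raise ValueError()` raises ValueError.
3. Inner `except TypeError` does not match ValueError; exception propagates to outer try.
4. Outer `except ValueError` matches → `elements.append('N')` → elements = ['D', 'N'].
Result: ['D', 'N']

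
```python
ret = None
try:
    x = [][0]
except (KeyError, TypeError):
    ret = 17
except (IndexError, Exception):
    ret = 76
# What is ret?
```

Step-by-step execution trace:
1. `x = [][0]` raises IndexError.
2. `except (KeyError, TypeError)` does not match IndexError; skipped.
3. `except (IndexError, Exception)` matches (IndexError is in the tuple) → ret = 76.
Result: 76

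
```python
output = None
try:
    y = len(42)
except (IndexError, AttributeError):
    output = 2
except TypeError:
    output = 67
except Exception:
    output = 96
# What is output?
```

Step-by-step execution trace:
1. `y = len(42)` raises TypeError.
2. `except (IndexError, AttributeError)` does not match TypeError; skipped.
3. `except TypeError` matches (exact type match) → output = 67.
4. `except Exception` is not reached.
Result: 67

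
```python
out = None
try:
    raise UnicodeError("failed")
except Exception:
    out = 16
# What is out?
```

Step-by-step execution trace:
1. `raise UnicodeError(...)` raises UnicodeError.
2. `except Exception` matches (UnicodeError is a subclass of Exception) → out = 16.
Result: 16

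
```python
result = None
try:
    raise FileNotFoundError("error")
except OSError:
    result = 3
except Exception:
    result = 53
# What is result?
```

Step-by-step execution trace:
1. `raise FileNotFoundError(...)` raises FileNotFoundError.
2. `except OSError` matches (FileNotFoundError is a subclass of OSError) → result = 3.
3. `except Exception` is not reached.
Result: 3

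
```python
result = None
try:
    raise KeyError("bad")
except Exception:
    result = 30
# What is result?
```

Step-by-step execution trace:
1. `raise KeyError(...)` raises KeyError.
2. `except Exception` matches (KeyError is a subclass of Exception) → result = 30.
Result: 30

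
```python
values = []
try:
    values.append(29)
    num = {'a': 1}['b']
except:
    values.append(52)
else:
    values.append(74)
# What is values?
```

Step-by-step execution trace:
1. try: `values.append(29)` → values = [29].
2. `num = {'a': 1}['b']` raises KeyError.
3. bare `except` matches → `values.append(52)` → values = [29, 52].
4. `else` is skipped (an exception was raised).
Result: [29, 52]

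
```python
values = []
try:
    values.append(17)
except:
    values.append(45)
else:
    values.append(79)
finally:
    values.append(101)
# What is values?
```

Step-by-step execution trace:
1. try: `values.append(17)` → values = [17]. No exception raised.
2. `except` is skipped.
3. `else` runs: `values.append(79)` → values = [17, 79].
4. `finally` always runs: `values.append(101)` → values = [17, 79, 101].
Result: [17, 79, 101]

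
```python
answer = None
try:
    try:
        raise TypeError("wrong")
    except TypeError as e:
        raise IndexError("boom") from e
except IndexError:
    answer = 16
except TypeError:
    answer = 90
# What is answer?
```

Step-by-step execution trace:
1. Inner try raises TypeError; inner `except TypeError as e` catches it.
2. `raise IndexError(...) from e` raises IndexError (TypeError is attached as __cause__, but only IndexError is active).
3. Outer `except IndexError` matches → answer = 16.
4. `except TypeError` is not reached.
Result: 16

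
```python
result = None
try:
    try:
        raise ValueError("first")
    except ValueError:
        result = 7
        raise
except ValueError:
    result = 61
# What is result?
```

Step-by-step execution trace:
1. Inner try: `raise ValueError("first")` raises ValueError.
2. Inner `except ValueError` matches → result = 7.
3. bare `raise` re-raises the same ValueError.
4. Outer `except ValueError` matches → result = 61.
Result: 61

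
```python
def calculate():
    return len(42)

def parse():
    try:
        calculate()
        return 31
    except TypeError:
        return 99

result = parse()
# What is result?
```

Step-by-step execution trace:
1. `parse()` calls `calculate()`.
2. `calculate()` evaluates `len(42)`, which raises TypeError; it propagates to the caller.
3. `return 31` is not reached.
4. `except TypeError` in parse matches → returns 99.
5. result = 99.
Result: 99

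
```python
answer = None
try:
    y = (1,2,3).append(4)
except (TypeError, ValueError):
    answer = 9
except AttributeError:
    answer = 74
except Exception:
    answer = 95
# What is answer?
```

Step-by-step execution trace:
1. `y = (1,2,3).append(4)` raises AttributeError.
2. `except (TypeError, ValueError)` does not match AttributeError; skipped.
3. `except AttributeError` matches (exact type match) → answer = 74.
4. `except Exception` is not reached.
Result: 74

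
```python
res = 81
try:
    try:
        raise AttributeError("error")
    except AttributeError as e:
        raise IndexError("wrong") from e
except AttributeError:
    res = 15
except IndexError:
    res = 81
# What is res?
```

Step-by-step execution trace:
1. Inner try raises AttributeError; inner `except AttributeError as e` catches it.
2. `raise IndexError(...) from e` raises IndexError (AttributeError is attached as __cause__, but only IndexError is active).
3. Outer `except AttributeError` does not match IndexError; skipped.
4. Outer `except IndexError` matches → res = 81.
Result: 81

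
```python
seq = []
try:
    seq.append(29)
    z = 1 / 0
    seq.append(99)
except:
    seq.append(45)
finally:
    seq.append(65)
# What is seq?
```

Step-by-step execution trace:
1. try: `seq.append(29)` → seq = [29].
2. `z = 1 / 0` raises ZeroDivisionError; `seq.append(99)` is not reached.
3. bare `except` matches → `seq.append(45)` → seq = [29, 45].
4. finally always runs: `seq.append(65)` → seq = [29, 45, 65].
Result: [29, 45, 65]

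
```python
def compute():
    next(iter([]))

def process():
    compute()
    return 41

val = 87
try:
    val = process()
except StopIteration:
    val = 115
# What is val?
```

Step-by-step execution trace:
1. val starts at 87.
2. try: `process()` calls `compute()`.
3. `compute()` evaluates `next(iter([]))`, which raises StopIteration; it propagates through process (uncaught).
4. `return 41` in process is not reached; the assignment to val does not complete.
5. `except StopIteration` matches → val = 115.
Result: 115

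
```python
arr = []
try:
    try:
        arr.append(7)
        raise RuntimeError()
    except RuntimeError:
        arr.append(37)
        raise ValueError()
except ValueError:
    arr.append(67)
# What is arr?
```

Step-by-step execution trace:
1. Inner try: `arr.append(7)` → arr = [7].
2. `raise RuntimeError()` raises RuntimeError.
3. Inner `except RuntimeError` matches → `arr.append(37)` → arr = [7, 37].
4. `raise ValueError()` raises ValueError; propagates to outer try.
5. Outer `except ValueError` matches → `arr.append(67)` → arr = [7, 37, 67].
Result: [7, 37, 67]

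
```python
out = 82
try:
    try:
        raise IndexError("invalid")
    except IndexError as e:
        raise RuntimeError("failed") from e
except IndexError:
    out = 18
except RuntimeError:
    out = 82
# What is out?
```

Step-by-step execution trace:
1. Inner try raises IndexError; inner `except IndexError as e` catches it.
2. `raise RuntimeError(...) from e` raises RuntimeError (IndexError is attached as __cause__, but only RuntimeError is active).
3. Outer `except IndexError` does not match RuntimeError; skipped.
4. Outer `except RuntimeError` matches → out = 82.
Result: 82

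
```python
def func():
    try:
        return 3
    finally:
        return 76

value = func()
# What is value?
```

Step-by-step execution trace:
1. `func()` enters try: `return 3` sets pending return value 3.
2. Before returning, `finally: return 76` runs and overrides the pending return.
3. func() returns 76 → value = 76.
Result: 76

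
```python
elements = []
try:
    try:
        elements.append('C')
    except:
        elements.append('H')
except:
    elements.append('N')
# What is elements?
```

Step-by-step execution trace:
1. Inner try: `elements.append('C')` → elements = ['C']. No exception raised.
2. Inner `except` is skipped.
3. Inner try completes normally; outer `except` is skipped.
Result: ['C']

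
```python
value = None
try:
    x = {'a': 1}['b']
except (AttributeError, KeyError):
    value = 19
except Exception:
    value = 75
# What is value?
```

Step-by-step execution trace:
1. `x = {'a': 1}['b']` raises KeyError.
2. `except (AttributeError, KeyError)` matches (KeyError is in the tuple) → value = 19.
3. `except Exception` is not reached.
Result: 19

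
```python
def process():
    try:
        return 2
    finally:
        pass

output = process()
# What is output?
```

Step-by-step execution trace:
1. `process()` enters try: `return 2` sets pending return value 2.
2. Before returning, `finally: pass` runs (no effect).
3. process() returns 2 → output = 2.
Result: 2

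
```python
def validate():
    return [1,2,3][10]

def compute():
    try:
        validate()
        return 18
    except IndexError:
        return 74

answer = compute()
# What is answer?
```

Step-by-step execution trace:
1. `compute()` calls `validate()`.
2. `validate()` evaluates `[1,2,3][10]`, which raises IndexError; it propagates to the caller.
3. `return 18` is not reached.
4. `except IndexError` in compute matches → returns 74.
5. answer = 74.
Result: 74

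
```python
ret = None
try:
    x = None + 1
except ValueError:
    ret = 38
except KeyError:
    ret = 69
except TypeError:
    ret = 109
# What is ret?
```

Step-by-step execution trace:
1. `x = None + 1` raises TypeError.
2. `except ValueError` does not match TypeError; skipped.
3. `except KeyError` does not match TypeError; skipped.
4. `except TypeError` matches → ret = 109.
Result: 109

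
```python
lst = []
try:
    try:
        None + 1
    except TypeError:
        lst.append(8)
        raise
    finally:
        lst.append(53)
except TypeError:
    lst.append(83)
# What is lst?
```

Step-by-step execution trace:
1. Inner try: `None + 1` raises TypeError.
2. Inner `except TypeError` matches → `lst.append(8)` → lst = [8].
3. bare `raise` re-raises TypeError.
4. Inner `finally` runs during unwinding: `lst.append(53)` → lst = [8, 53].
5. Outer `except TypeError` matches → `lst.append(83)` → lst = [8, 53, 83].
Result: [8, 53, 83]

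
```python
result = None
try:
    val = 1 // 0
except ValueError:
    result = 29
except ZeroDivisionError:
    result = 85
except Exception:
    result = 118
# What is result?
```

Step-by-step execution trace:
1. `val = 1 // 0` raises ZeroDivisionError.
2. `except ValueError` does not match ZeroDivisionError; skipped.
3. `except ZeroDivisionError` matches → result = 85.
4. Remaining except clauses are skipped.
Result: 85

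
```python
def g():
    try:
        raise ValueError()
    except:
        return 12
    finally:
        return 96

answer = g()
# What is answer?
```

Step-by-step execution trace:
1. `g()` enters try: `raise ValueError()` raises ValueError.
2. bare `except` matches → `return 12` sets pending return value 12.
3. Before returning, `finally: return 96` runs and overrides the pending return.
4. g() returns 96 → answer = 96.
Result: 96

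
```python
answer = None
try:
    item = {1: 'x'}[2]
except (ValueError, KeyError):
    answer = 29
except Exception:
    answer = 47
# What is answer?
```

Step-by-step execution trace:
1. `item = {1: 'x'}[2]` raises KeyError.
2. `except (ValueError, KeyError)` matches (KeyError is in the tuple) → answer = 29.
3. `except Exception` is not reached.
Result: 29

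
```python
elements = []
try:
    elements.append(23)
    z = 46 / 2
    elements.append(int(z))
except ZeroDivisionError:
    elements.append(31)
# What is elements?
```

Step-by-step execution trace:
1. try: `elements.append(23)` → elements = [23].
2. `z = 46 / 2` → z = 23.0. No exception raised.
3. `elements.append(int(z))` → elements = [23, 23].
4. `except ZeroDivisionError` is skipped (no exception was raised).
Result: [23, 23]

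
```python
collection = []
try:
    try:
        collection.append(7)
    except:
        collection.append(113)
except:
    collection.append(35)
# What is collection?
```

Step-by-step execution trace:
1. Inner try: `collection.append(7)` → collection = [7]. No exception raised.
2. Inner `except` is skipped.
3. Inner try completes normally; outer `except` is skipped.
Result: [7]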